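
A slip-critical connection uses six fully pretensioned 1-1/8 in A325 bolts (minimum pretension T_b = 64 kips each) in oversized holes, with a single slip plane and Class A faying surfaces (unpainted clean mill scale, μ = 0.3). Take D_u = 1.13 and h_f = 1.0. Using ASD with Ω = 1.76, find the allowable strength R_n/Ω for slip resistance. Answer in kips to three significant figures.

R_n = μ · D_u · h_f · T_b · n_s · n_b = 0.3 × 1.13 × 1.0 × 64 × 1 × 6 = 130.2 kips.
Allowable strength R_n/Ω = 130.2 / 1.76 = 74 kips.

74 kips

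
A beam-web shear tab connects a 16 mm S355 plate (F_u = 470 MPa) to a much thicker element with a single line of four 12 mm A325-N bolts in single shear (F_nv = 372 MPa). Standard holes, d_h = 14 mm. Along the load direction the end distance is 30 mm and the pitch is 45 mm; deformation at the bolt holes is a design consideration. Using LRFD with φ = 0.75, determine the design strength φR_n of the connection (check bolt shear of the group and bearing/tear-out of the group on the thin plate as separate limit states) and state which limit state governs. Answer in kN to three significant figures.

Bolt shear: A_b = π·12²/4 = 113.1 mm²; R_n = 372 × 113.1 × 4 × 1 / 1000 = 168.3 kN → 0.75 × 168.3 = 126 kN.
Bearing (1.2 l_c t F_u ≤ 2.4 d t F_u): upper limit = 2.4·12·16·470 / 1000 = 216.6 kN.
  Edge l_c = 30 − 14/2 = 23 → r_n = 207.6 kN; interior l_c = 45 − 14 = 31 → r_n = 216.6 kN.
  R_n,bearing = 1·207.6 + 3·216.6 = 857.3 kN → 0.75 × 857.3 = 643 kN.
Bolt shear governs: 126 kN.

126 kN (bolt shear governs)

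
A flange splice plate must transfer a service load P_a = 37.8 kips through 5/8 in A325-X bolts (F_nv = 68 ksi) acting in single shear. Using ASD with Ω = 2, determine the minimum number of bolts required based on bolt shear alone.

4 bolts

A_b = π·0.625²/4 = 0.3068 in².
Per-bolt allowable strength R_n/Ω = 68 × 0.3068 × 1 / 2 = 10.43 kips.
n ≥ 37.8 / 10.43 = 3.624 → use 4 bolts.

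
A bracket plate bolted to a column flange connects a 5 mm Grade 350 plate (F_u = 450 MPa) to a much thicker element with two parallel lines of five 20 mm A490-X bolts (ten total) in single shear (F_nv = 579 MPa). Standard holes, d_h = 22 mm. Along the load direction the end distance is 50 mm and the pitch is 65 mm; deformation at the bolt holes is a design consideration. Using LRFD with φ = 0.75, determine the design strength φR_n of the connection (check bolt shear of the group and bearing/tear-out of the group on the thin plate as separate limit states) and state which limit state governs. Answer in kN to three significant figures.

Bolt shear: A_b = π·20²/4 = 314.2 mm²; R_n = 579 × 314.2 × 10 × 1 / 1000 = 1819 kN → 0.75 × 1819 = 1360 kN.
Bearing (1.2 l_c t F_u ≤ 2.4 d t F_u): upper limit = 2.4·20·5·450 / 1000 = 108 kN.
  Edge l_c = 50 − 22/2 = 39 → r_n = 105.3 kN; interior l_c = 65 − 22 = 43 → r_n = 108 kN.
  R_n,bearing = 2·105.3 + 8·108 = 1075 kN → 0.75 × 1075 = 806 kN.
Bearing governs: 806 kN.

806 kN (bearing governs)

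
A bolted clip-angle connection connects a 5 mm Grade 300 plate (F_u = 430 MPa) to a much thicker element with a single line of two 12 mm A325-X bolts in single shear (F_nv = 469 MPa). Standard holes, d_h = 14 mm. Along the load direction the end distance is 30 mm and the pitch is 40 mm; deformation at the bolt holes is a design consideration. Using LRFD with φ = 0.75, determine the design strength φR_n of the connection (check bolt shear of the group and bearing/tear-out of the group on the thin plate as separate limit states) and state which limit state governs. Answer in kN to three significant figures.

Bolt shear: A_b = π·12²/4 = 113.1 mm²; R_n = 469 × 113.1 × 2 × 1 / 1000 = 106.1 kN → 0.75 × 106.1 = 79.6 kN.
Bearing (1.2 l_c t F_u ≤ 2.4 d t F_u): upper limit = 2.4·12·5·430 / 1000 = 61.92 kN.
  Edge l_c = 30 − 14/2 = 23 → r_n = 59.34 kN; interior l_c = 40 − 14 = 26 → r_n = 61.92 kN.
  R_n,bearing = 1·59.34 + 1·61.92 = 121.3 kN → 0.75 × 121.3 = 90.9 kN.
Bolt shear governs: 79.6 kN.

79.6 kN (bolt shear governs)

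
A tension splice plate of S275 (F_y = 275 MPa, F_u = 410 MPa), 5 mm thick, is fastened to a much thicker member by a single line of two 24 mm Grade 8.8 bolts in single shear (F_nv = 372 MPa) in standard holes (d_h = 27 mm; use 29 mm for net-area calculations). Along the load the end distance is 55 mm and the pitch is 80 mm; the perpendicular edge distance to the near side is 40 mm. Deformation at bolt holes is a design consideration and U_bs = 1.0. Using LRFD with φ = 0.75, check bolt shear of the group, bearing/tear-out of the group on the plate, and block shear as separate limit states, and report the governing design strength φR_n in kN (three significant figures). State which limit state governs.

Bolt shear: A_b = π·24²/4 = 452.4 mm²; R_n = 372 × 452.4 × 2 × 1 / 1000 = 336.6 kN → 0.75 × 336.6 = 252 kN.
Bearing: edge l_c = 41.5, r_n = 102.1 kN; interior l_c = 53, r_n = 118.1 kN; R_n = 102.1 + 1·118.1 = 220.2 kN → 165 kN.
Block shear: A_gv = 675, A_nv = 457.5, A_nt = 127.5 mm²; R_n = min(0.6F_uA_nv, 0.6F_yA_gv) + U_bs·F_u·A_nt = 163.7 kN → 123 kN.
Block shear governs: 123 kN.

123 kN (block shear governs)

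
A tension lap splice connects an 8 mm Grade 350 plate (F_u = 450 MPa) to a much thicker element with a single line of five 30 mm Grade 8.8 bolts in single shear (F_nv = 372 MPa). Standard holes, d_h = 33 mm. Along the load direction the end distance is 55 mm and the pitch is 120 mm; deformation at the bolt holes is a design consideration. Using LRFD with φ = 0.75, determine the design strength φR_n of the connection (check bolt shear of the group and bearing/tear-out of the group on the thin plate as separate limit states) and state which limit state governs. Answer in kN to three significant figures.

902 kN (bearing governs)

Bolt shear: A_b = π·30²/4 = 706.9 mm²; R_n = 372 × 706.9 × 5 × 1 / 1000 = 1315 kN → 0.75 × 1315 = 986 kN.
Bearing (1.2 l_c t F_u ≤ 2.4 d t F_u): upper limit = 2.4·30·8·450 / 1000 = 259.2 kN.
  Edge l_c = 55 − 33/2 = 38.5 → r_n = 166.3 kN; interior l_c = 120 − 33 = 87 → r_n = 259.2 kN.
  R_n,bearing = 1·166.3 + 4·259.2 = 1203 kN → 0.75 × 1203 = 902 kN.
Bearing governs: 902 kN.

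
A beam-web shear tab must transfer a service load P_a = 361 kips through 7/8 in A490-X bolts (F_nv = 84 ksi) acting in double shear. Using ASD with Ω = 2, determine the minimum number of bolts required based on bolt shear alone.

8 bolts

A_b = π·0.875²/4 = 0.6013 in².
Per-bolt allowable strength R_n/Ω = 84 × 0.6013 × 2 / 2 = 50.51 kips.
n ≥ 361 / 50.51 = 7.147 → use 8 bolts.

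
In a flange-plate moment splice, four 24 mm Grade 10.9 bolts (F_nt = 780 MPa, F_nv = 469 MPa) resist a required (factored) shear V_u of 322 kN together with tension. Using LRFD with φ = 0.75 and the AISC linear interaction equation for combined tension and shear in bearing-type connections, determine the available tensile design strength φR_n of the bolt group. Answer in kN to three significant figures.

841 kN

A_b = π·24²/4 = 452.4 mm²; f_rv = 322 × 1000 / (4 × 452.4) = 177.9 MPa.
F'_nt = 1.3 F_nt − (F_nt / φF_nv) f_rv = 1.3·780 − (780/(0.75·469))·177.9 = 619.4 MPa, capped at F_nt → F'_nt = 619.4 MPa.
R_n = F'_nt · A_b · n = 619.4 × 452.4 × 4 / 1000 = 1121 kN.
Design strength φR_n = 0.75 × 1121 = 841 kN.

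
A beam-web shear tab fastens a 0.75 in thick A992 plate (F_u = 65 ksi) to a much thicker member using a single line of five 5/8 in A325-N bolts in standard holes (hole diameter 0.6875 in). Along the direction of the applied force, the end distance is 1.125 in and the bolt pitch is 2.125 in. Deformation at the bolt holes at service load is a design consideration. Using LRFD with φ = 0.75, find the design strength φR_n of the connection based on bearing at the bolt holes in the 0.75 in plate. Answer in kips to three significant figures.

Per bolt r_n = 1.2 l_c t F_u ≤ 2.4 d t F_u; upper limit = 2.4 × 0.625 × 0.75 × 65 = 73.12 kips.
Edge bolt: l_c = 1.125 − 0.6875/2 = 0.7812 in → 1.2 × 0.7812 × 0.75 × 65 = 45.7 → r_n = 45.7 kips.
Interior bolts: l_c = 2.125 − 0.6875 = 1.438 in → 1.2 × 1.438 × 0.75 × 65 = 84.09 → r_n = 73.12 kips.
R_n = 1 × 45.7 + 4 × 73.12 = 338.2 kips.
Design strength φR_n = 0.75 × 338.2 = 254 kips.

254 kips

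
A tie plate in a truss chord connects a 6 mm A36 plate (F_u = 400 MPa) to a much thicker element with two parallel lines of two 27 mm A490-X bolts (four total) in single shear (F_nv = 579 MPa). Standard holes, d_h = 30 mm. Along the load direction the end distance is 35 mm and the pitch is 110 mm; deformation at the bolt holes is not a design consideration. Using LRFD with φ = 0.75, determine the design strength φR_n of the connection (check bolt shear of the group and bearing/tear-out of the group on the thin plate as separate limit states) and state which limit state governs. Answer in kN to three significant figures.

Bolt shear: A_b = π·27²/4 = 572.6 mm²; R_n = 579 × 572.6 × 4 × 1 / 1000 = 1326 kN → 0.75 × 1326 = 995 kN.
Bearing (1.5 l_c t F_u ≤ 3.0 d t F_u): upper limit = 3.0·27·6·400 / 1000 = 194.4 kN.
  Edge l_c = 35 − 30/2 = 20 → r_n = 72 kN; interior l_c = 110 − 30 = 80 → r_n = 194.4 kN.
  R_n,bearing = 2·72 + 2·194.4 = 532.8 kN → 0.75 × 532.8 = 400 kN.
Bearing governs: 400 kN.

400 kN (bearing governs)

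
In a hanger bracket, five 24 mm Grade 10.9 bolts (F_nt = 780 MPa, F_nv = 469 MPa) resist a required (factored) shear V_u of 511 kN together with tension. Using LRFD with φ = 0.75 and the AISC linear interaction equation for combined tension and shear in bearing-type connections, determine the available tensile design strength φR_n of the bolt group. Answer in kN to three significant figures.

870 kN

A_b = π·24²/4 = 452.4 mm²; f_rv = 511 × 1000 / (5 × 452.4) = 225.9 MPa.
F'_nt = 1.3 F_nt − (F_nt / φF_nv) f_rv = 1.3·780 − (780/(0.75·469))·225.9 = 513 MPa, capped at F_nt → F'_nt = 513 MPa.
R_n = F'_nt · A_b · n = 513 × 452.4 × 5 / 1000 = 1160 kN.
Design strength φR_n = 0.75 × 1160 = 870 kN.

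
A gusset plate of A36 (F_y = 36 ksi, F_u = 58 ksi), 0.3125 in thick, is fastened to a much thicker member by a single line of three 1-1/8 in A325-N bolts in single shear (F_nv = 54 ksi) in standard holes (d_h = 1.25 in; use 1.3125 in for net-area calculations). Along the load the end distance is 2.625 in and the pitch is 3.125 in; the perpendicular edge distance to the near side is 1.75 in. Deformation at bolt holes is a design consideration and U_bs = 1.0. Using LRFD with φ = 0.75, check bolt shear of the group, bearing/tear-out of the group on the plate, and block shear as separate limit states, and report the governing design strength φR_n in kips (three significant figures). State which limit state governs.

59.8 kips (block shear governs)

Bolt shear: A_b = π·1.125²/4 = 0.994 in²; R_n = 54 × 0.994 × 3 × 1 = 161 kips → 0.75 × 161 = 121 kips.
Bearing: edge l_c = 2, r_n = 43.5 kips; interior l_c = 1.875, r_n = 40.78 kips; R_n = 43.5 + 2·40.78 = 125.1 kips → 93.8 kips.
Block shear: A_gv = 2.773, A_nv = 1.748, A_nt = 0.3418 in²; R_n = min(0.6F_uA_nv, 0.6F_yA_gv) + U_bs·F_u·A_nt = 79.73 kips → 59.8 kips.
Block shear governs: 59.8 kips.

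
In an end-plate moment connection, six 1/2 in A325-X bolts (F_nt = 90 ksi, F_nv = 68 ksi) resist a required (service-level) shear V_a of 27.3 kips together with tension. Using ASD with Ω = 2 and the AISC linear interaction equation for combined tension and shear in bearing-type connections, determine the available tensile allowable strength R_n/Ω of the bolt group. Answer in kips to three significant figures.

32.8 kips

A_b = π·0.5²/4 = 0.1963 in²; f_rv = 27.3 / (6 × 0.1963) = 23.17 ksi.
F'_nt = 1.3 F_nt − (Ω F_nt / F_nv) f_rv = 1.3·90 − (2·90/68)·23.17 = 55.66 ksi, capped at F_nt → F'_nt = 55.66 ksi.
R_n = F'_nt · A_b · n = 55.66 × 0.1963 × 6 = 65.57 kips.
Allowable strength R_n/Ω = 65.57 / 2 = 32.8 kips.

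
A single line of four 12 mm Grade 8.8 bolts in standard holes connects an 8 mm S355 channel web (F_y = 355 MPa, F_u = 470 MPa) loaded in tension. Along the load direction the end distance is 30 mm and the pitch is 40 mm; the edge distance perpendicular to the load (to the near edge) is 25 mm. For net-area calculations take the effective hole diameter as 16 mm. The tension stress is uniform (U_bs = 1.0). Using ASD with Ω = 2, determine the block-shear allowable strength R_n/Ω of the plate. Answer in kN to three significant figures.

138 kN

Shear plane L_v = 30 + 3·40 = 150 mm; A_gv = 150 × 8 = 1200 mm².
A_nv = (150 − 3.5·16) × 8 = 752 mm².
A_nt = (25 − 0.5·16) × 8 = 136 mm².
0.6 F_u A_nv = 212.1 kN; 0.6 F_y A_gv = 255.6 kN → shear rupture governs the shear term.
R_n = 212.1 + 1.0 × 470 × 136 / 1000 = 276 kN.
Allowable strength R_n/Ω = 276 / 2 = 138 kN.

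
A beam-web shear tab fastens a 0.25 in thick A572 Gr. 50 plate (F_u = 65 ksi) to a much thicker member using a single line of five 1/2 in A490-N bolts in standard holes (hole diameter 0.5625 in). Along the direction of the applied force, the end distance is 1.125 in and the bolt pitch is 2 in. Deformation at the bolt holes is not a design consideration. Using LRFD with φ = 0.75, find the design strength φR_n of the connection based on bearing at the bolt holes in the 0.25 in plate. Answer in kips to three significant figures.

Per bolt r_n = 1.5 l_c t F_u ≤ 3.0 d t F_u; upper limit = 3.0 × 0.5 × 0.25 × 65 = 24.38 kips.
Edge bolt: l_c = 1.125 − 0.5625/2 = 0.8438 in → 1.5 × 0.8438 × 0.25 × 65 = 20.57 → r_n = 20.57 kips.
Interior bolts: l_c = 2 − 0.5625 = 1.438 in → 1.5 × 1.438 × 0.25 × 65 = 35.04 → r_n = 24.38 kips.
R_n = 1 × 20.57 + 4 × 24.38 = 118.1 kips.
Design strength φR_n = 0.75 × 118.1 = 88.5 kips.

88.5 kips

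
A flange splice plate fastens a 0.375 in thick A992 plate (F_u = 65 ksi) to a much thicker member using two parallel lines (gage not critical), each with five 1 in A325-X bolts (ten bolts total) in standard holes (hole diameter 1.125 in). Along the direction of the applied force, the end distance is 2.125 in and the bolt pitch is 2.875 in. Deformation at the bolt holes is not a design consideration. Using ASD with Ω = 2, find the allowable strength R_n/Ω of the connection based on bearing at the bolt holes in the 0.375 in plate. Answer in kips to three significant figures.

313 kips

Per bolt r_n = 1.5 l_c t F_u ≤ 3.0 d t F_u; upper limit = 3.0 × 1 × 0.375 × 65 = 73.12 kips.
Edge bolt: l_c = 2.125 − 1.125/2 = 1.562 in → 1.5 × 1.562 × 0.375 × 65 = 57.13 → r_n = 57.13 kips.
Interior bolts: l_c = 2.875 − 1.125 = 1.75 in → 1.5 × 1.75 × 0.375 × 65 = 63.98 → r_n = 63.98 kips.
R_n = 2 × 57.13 + 8 × 63.98 = 626.1 kips.
Allowable strength R_n/Ω = 626.1 / 2 = 313 kips.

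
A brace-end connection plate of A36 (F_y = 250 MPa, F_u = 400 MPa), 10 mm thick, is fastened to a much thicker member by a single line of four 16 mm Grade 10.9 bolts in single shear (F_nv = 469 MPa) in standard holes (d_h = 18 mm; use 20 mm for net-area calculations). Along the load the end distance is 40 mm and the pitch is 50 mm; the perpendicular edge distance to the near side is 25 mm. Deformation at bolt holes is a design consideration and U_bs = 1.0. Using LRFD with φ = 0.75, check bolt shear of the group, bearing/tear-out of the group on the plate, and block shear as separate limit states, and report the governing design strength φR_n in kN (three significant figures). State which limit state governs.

259 kN (block shear governs)

Bolt shear: A_b = π·16²/4 = 201.1 mm²; R_n = 469 × 201.1 × 4 × 1 / 1000 = 377.2 kN → 0.75 × 377.2 = 283 kN.
Bearing: edge l_c = 31, r_n = 148.8 kN; interior l_c = 32, r_n = 153.6 kN; R_n = 148.8 + 3·153.6 = 609.6 kN → 457 kN.
Block shear: A_gv = 1900, A_nv = 1200, A_nt = 150 mm²; R_n = min(0.6F_uA_nv, 0.6F_yA_gv) + U_bs·F_u·A_nt = 345 kN → 259 kN.
Block shear governs: 259 kN.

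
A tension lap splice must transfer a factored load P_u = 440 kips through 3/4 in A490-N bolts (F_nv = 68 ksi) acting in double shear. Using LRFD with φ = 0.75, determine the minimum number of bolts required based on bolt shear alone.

10 bolts

A_b = π·0.75²/4 = 0.4418 in².
Per-bolt design strength φR_n = 0.75 × 68 × 0.4418 × 2 = 45.06 kips.
n ≥ 440 / 45.06 = 9.764 → use 10 bolts.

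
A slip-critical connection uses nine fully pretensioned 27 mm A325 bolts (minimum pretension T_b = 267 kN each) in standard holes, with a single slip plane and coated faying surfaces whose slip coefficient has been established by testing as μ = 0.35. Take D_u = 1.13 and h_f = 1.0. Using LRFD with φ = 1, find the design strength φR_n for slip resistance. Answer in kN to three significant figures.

950 kN

R_n = μ · D_u · h_f · T_b · n_s · n_b = 0.35 × 1.13 × 1.0 × 267 × 1 × 9 = 950.4 kN.
Design strength φR_n = 1 × 950.4 = 950 kN.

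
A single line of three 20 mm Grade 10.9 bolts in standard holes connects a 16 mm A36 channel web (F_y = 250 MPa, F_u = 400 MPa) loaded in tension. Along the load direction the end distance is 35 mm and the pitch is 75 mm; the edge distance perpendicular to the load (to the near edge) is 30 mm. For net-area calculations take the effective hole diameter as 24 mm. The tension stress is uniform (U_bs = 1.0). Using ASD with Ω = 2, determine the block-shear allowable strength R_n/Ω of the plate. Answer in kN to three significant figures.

Shear plane L_v = 35 + 2·75 = 185 mm; A_gv = 185 × 16 = 2960 mm².
A_nv = (185 − 2.5·24) × 16 = 2000 mm².
A_nt = (30 − 0.5·24) × 16 = 288 mm².
0.6 F_u A_nv = 480 kN; 0.6 F_y A_gv = 444 kN → shear yielding governs the shear term.
R_n = 444 + 1.0 × 400 × 288 / 1000 = 559.2 kN.
Allowable strength R_n/Ω = 559.2 / 2 = 280 kN.

280 kN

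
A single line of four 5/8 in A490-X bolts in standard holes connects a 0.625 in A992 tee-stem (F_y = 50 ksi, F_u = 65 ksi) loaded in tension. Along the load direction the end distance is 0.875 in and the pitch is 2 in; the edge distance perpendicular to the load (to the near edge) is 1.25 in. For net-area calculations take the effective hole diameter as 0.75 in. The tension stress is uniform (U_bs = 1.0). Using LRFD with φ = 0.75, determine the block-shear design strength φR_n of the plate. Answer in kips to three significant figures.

Shear plane L_v = 0.875 + 3·2 = 6.875 in; A_gv = 6.875 × 0.625 = 4.297 in².
A_nv = (6.875 − 3.5·0.75) × 0.625 = 2.656 in².
A_nt = (1.25 − 0.5·0.75) × 0.625 = 0.5469 in².
0.6 F_u A_nv = 103.6 kips; 0.6 F_y A_gv = 128.9 kips → shear rupture governs the shear term.
R_n = 103.6 + 1.0 × 65 × 0.5469 = 139.1 kips.
Design strength φR_n = 0.75 × 139.1 = 104 kips.

104 kips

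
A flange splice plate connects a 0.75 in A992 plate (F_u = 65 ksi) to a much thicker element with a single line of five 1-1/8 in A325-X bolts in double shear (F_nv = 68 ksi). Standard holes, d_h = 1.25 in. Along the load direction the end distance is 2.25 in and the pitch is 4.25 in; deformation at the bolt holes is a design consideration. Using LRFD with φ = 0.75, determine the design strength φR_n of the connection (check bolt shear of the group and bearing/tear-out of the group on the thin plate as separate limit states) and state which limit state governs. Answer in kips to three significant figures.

Bolt shear: A_b = π·1.125²/4 = 0.994 in²; R_n = 68 × 0.994 × 5 × 2 = 675.9 kips → 0.75 × 675.9 = 507 kips.
Bearing (1.2 l_c t F_u ≤ 2.4 d t F_u): upper limit = 2.4·1.125·0.75·65 = 131.6 kips.
  Edge l_c = 2.25 − 1.25/2 = 1.625 → r_n = 95.06 kips; interior l_c = 4.25 − 1.25 = 3 → r_n = 131.6 kips.
  R_n,bearing = 1·95.06 + 4·131.6 = 621.6 kips → 0.75 × 621.6 = 466 kips.
Bearing governs: 466 kips.

466 kips (bearing governs)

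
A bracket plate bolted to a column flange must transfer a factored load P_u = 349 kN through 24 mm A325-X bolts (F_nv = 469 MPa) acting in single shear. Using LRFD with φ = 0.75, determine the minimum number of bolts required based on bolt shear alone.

A_b = π·24²/4 = 452.4 mm².
Per-bolt design strength φR_n = 0.75 × 469 × 452.4 × 1 / 1000 = 159.1 kN.
n ≥ 349 / 159.1 = 2.193 → use 3 bolts.

3 bolts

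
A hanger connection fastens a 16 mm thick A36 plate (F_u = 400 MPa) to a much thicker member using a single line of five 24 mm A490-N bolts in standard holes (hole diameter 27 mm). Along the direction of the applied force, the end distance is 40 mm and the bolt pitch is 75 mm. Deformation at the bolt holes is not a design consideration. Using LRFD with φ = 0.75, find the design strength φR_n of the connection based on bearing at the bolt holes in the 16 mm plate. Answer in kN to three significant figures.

1570 kN

Per bolt r_n = 1.5 l_c t F_u ≤ 3.0 d t F_u; upper limit = 3.0 × 24 × 16 × 400 / 1000 = 460.8 kN.
Edge bolt: l_c = 40 − 27/2 = 26.5 mm → 1.5 × 26.5 × 16 × 400 / 1000 = 254.4 → r_n = 254.4 kN.
Interior bolts: l_c = 75 − 27 = 48 mm → 1.5 × 48 × 16 × 400 / 1000 = 460.8 → r_n = 460.8 kN.
R_n = 1 × 254.4 + 4 × 460.8 = 2098 kN.
Design strength φR_n = 0.75 × 2098 = 1570 kN.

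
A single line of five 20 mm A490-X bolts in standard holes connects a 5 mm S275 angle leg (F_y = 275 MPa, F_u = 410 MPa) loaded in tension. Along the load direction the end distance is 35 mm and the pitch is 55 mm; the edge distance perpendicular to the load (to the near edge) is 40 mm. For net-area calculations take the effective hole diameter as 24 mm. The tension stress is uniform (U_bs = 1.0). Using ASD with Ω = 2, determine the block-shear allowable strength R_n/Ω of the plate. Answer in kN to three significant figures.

119 kN

Shear plane L_v = 35 + 4·55 = 255 mm; A_gv = 255 × 5 = 1275 mm².
A_nv = (255 − 4.5·24) × 5 = 735 mm².
A_nt = (40 − 0.5·24) × 5 = 140 mm².
0.6 F_u A_nv = 180.8 kN; 0.6 F_y A_gv = 210.4 kN → shear rupture governs the shear term.
R_n = 180.8 + 1.0 × 410 × 140 / 1000 = 238.2 kN.
Allowable strength R_n/Ω = 238.2 / 2 = 119 kN.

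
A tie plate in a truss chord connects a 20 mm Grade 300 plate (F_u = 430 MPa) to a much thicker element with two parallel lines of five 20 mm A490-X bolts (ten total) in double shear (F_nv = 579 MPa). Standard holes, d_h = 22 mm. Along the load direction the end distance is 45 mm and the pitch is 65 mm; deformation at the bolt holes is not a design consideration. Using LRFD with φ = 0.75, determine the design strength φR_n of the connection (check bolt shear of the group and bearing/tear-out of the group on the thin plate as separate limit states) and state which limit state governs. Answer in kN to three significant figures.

2730 kN (bolt shear governs)

Bolt shear: A_b = π·20²/4 = 314.2 mm²; R_n = 579 × 314.2 × 10 × 2 / 1000 = 3638 kN → 0.75 × 3638 = 2730 kN.
Bearing (1.5 l_c t F_u ≤ 3.0 d t F_u): upper limit = 3.0·20·20·430 / 1000 = 516 kN.
  Edge l_c = 45 − 22/2 = 34 → r_n = 438.6 kN; interior l_c = 65 − 22 = 43 → r_n = 516 kN.
  R_n,bearing = 2·438.6 + 8·516 = 5005 kN → 0.75 × 5005 = 3750 kN.
Bolt shear governs: 2730 kN.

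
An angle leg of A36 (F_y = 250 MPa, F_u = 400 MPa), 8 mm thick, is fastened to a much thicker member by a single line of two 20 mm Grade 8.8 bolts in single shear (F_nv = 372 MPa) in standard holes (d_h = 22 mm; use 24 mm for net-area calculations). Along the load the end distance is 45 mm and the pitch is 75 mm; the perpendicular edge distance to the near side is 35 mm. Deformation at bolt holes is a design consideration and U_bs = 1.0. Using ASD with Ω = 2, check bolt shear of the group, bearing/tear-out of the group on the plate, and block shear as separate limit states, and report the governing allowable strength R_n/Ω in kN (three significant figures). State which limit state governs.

Bolt shear: A_b = π·20²/4 = 314.2 mm²; R_n = 372 × 314.2 × 2 × 1 / 1000 = 233.7 kN → 233.7 / 2 = 117 kN.
Bearing: edge l_c = 34, r_n = 130.6 kN; interior l_c = 53, r_n = 153.6 kN; R_n = 130.6 + 1·153.6 = 284.2 kN → 142 kN.
Block shear: A_gv = 960, A_nv = 672, A_nt = 184 mm²; R_n = min(0.6F_uA_nv, 0.6F_yA_gv) + U_bs·F_u·A_nt = 217.6 kN → 109 kN.
Block shear governs: 109 kN.

109 kN (block shear governs)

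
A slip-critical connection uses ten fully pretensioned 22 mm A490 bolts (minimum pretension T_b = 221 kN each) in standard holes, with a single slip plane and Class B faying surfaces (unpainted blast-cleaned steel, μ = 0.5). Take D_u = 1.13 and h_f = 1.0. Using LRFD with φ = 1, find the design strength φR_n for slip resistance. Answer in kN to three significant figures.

1250 kN

R_n = μ · D_u · h_f · T_b · n_s · n_b = 0.5 × 1.13 × 1.0 × 221 × 1 × 10 = 1249 kN.
Design strength φR_n = 1 × 1249 = 1250 kN.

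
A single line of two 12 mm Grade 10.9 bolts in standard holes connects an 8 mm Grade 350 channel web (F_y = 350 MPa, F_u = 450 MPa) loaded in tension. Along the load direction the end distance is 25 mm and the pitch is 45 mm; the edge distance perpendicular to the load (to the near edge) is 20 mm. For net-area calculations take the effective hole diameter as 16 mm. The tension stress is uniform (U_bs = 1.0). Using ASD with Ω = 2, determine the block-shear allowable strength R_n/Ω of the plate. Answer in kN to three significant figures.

Shear plane L_v = 25 + 1·45 = 70 mm; A_gv = 70 × 8 = 560 mm².
A_nv = (70 − 1.5·16) × 8 = 368 mm².
A_nt = (20 − 0.5·16) × 8 = 96 mm².
0.6 F_u A_nv = 99.36 kN; 0.6 F_y A_gv = 117.6 kN → shear rupture governs the shear term.
R_n = 99.36 + 1.0 × 450 × 96 / 1000 = 142.6 kN.
Allowable strength R_n/Ω = 142.6 / 2 = 71.3 kN.

71.3 kN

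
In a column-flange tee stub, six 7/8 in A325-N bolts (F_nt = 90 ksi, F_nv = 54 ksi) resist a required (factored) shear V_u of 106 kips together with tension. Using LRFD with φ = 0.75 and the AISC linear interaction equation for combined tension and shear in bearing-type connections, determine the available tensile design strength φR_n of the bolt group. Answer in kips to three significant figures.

A_b = π·0.875²/4 = 0.6013 in²; f_rv = 106 / (6 × 0.6013) = 29.38 ksi.
F'_nt = 1.3 F_nt − (F_nt / φF_nv) f_rv = 1.3·90 − (90/(0.75·54))·29.38 = 51.71 ksi, capped at F_nt → F'_nt = 51.71 ksi.
R_n = F'_nt · A_b · n = 51.71 × 0.6013 × 6 = 186.6 kips.
Design strength φR_n = 0.75 × 186.6 = 140 kips.

140 kips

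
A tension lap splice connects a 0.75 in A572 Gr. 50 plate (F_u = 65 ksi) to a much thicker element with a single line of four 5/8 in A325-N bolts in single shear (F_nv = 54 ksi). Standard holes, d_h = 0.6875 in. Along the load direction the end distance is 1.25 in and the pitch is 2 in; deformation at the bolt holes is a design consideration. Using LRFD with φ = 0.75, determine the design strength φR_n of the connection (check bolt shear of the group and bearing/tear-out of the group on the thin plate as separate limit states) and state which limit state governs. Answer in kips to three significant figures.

Bolt shear: A_b = π·0.625²/4 = 0.3068 in²; R_n = 54 × 0.3068 × 4 × 1 = 66.27 kips → 0.75 × 66.27 = 49.7 kips.
Bearing (1.2 l_c t F_u ≤ 2.4 d t F_u): upper limit = 2.4·0.625·0.75·65 = 73.12 kips.
  Edge l_c = 1.25 − 0.6875/2 = 0.9062 → r_n = 53.02 kips; interior l_c = 2 − 0.6875 = 1.312 → r_n = 73.12 kips.
  R_n,bearing = 1·53.02 + 3·73.12 = 272.4 kips → 0.75 × 272.4 = 204 kips.
Bolt shear governs: 49.7 kips.

49.7 kips (bolt shear governs)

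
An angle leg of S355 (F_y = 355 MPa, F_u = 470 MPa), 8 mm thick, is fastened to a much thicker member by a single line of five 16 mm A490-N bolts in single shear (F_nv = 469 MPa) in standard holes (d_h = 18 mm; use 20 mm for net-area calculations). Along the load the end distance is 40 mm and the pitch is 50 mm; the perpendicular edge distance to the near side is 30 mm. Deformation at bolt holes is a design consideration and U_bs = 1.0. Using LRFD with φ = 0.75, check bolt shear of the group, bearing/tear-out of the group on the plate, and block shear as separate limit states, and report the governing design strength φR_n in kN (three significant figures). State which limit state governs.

Bolt shear: A_b = π·16²/4 = 201.1 mm²; R_n = 469 × 201.1 × 5 × 1 / 1000 = 471.5 kN → 0.75 × 471.5 = 354 kN.
Bearing: edge l_c = 31, r_n = 139.9 kN; interior l_c = 32, r_n = 144.4 kN; R_n = 139.9 + 4·144.4 = 717.4 kN → 538 kN.
Block shear: A_gv = 1920, A_nv = 1200, A_nt = 160 mm²; R_n = min(0.6F_uA_nv, 0.6F_yA_gv) + U_bs·F_u·A_nt = 413.6 kN → 310 kN.
Block shear governs: 310 kN.

310 kN (block shear governs)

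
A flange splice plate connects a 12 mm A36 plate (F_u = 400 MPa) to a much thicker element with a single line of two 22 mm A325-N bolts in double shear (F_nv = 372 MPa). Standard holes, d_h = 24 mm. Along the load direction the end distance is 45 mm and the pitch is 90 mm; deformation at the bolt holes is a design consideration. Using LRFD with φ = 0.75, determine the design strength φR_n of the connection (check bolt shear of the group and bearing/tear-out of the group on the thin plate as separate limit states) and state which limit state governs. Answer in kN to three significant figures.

Bolt shear: A_b = π·22²/4 = 380.1 mm²; R_n = 372 × 380.1 × 2 × 2 / 1000 = 565.6 kN → 0.75 × 565.6 = 424 kN.
Bearing (1.2 l_c t F_u ≤ 2.4 d t F_u): upper limit = 2.4·22·12·400 / 1000 = 253.4 kN.
  Edge l_c = 45 − 24/2 = 33 → r_n = 190.1 kN; interior l_c = 90 − 24 = 66 → r_n = 253.4 kN.
  R_n,bearing = 1·190.1 + 1·253.4 = 443.5 kN → 0.75 × 443.5 = 333 kN.
Bearing governs: 333 kN.

333 kN (bearing governs)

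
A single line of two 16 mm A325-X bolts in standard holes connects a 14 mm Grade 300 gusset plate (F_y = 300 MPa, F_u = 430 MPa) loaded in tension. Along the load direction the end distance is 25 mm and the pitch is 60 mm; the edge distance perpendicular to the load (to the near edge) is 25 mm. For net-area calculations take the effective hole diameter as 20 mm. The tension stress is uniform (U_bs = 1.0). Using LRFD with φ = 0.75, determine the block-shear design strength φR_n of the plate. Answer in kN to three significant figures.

Shear plane L_v = 25 + 1·60 = 85 mm; A_gv = 85 × 14 = 1190 mm².
A_nv = (85 − 1.5·20) × 14 = 770 mm².
A_nt = (25 − 0.5·20) × 14 = 210 mm².
0.6 F_u A_nv = 198.7 kN; 0.6 F_y A_gv = 214.2 kN → shear rupture governs the shear term.
R_n = 198.7 + 1.0 × 430 × 210 / 1000 = 289 kN.
Design strength φR_n = 0.75 × 289 = 217 kN.

217 kN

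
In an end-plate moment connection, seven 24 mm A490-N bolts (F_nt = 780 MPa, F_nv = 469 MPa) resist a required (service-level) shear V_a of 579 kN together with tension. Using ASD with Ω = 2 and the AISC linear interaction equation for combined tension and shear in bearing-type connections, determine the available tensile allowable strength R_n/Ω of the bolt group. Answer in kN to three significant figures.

A_b = π·24²/4 = 452.4 mm²; f_rv = 579 × 1000 / (7 × 452.4) = 182.8 MPa.
F'_nt = 1.3 F_nt − (Ω F_nt / F_nv) f_rv = 1.3·780 − (2·780/469)·182.8 = 405.8 MPa, capped at F_nt → F'_nt = 405.8 MPa.
R_n = F'_nt · A_b · n = 405.8 × 452.4 × 7 / 1000 = 1285 kN.
Allowable strength R_n/Ω = 1285 / 2 = 643 kN.

643 kN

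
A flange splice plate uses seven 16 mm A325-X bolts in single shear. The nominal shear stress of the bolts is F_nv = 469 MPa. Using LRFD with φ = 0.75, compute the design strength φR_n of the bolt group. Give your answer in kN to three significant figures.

A_b = π × 16² / 4 = 201.1 mm².
R_n = F_nv · A_b · n · n_s = 469 × 201.1 × 7 × 1 / 1000 = 660.1 kN.
Design strength φR_n = 0.75 × 660.1 = 495 kN.

495 kN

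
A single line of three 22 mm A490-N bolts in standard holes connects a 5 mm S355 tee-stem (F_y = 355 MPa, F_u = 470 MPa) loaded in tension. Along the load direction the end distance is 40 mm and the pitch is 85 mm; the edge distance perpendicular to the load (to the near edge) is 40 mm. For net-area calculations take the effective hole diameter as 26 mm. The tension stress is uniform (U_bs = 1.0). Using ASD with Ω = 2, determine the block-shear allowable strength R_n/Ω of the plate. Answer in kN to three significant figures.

134 kN

Shear plane L_v = 40 + 2·85 = 210 mm; A_gv = 210 × 5 = 1050 mm².
A_nv = (210 − 2.5·26) × 5 = 725 mm².
A_nt = (40 − 0.5·26) × 5 = 135 mm².
0.6 F_u A_nv = 204.5 kN; 0.6 F_y A_gv = 223.7 kN → shear rupture governs the shear term.
R_n = 204.5 + 1.0 × 470 × 135 / 1000 = 267.9 kN.
Allowable strength R_n/Ω = 267.9 / 2 = 134 kN.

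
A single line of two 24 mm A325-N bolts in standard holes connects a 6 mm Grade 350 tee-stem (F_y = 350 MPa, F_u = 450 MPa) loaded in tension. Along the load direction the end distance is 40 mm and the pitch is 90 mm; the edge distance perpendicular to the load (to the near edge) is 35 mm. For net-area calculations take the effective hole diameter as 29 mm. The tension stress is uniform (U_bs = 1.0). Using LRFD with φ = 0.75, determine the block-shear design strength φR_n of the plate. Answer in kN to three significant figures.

147 kN

Shear plane L_v = 40 + 1·90 = 130 mm; A_gv = 130 × 6 = 780 mm².
A_nv = (130 − 1.5·29) × 6 = 519 mm².
A_nt = (35 − 0.5·29) × 6 = 123 mm².
0.6 F_u A_nv = 140.1 kN; 0.6 F_y A_gv = 163.8 kN → shear rupture governs the shear term.
R_n = 140.1 + 1.0 × 450 × 123 / 1000 = 195.5 kN.
Design strength φR_n = 0.75 × 195.5 = 147 kN.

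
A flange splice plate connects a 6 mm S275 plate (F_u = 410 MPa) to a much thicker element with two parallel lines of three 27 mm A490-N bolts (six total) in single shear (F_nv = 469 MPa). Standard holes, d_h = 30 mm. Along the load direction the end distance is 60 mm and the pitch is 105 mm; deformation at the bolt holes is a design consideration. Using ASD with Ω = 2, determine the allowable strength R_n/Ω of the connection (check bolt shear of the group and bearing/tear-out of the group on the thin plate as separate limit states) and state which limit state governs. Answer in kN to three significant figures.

452 kN (bearing governs)

Bolt shear: A_b = π·27²/4 = 572.6 mm²; R_n = 469 × 572.6 × 6 × 1 / 1000 = 1611 kN → 1611 / 2 = 806 kN.
Bearing (1.2 l_c t F_u ≤ 2.4 d t F_u): upper limit = 2.4·27·6·410 / 1000 = 159.4 kN.
  Edge l_c = 60 − 30/2 = 45 → r_n = 132.8 kN; interior l_c = 105 − 30 = 75 → r_n = 159.4 kN.
  R_n,bearing = 2·132.8 + 4·159.4 = 903.3 kN → 903.3 / 2 = 452 kN.
Bearing governs: 452 kN.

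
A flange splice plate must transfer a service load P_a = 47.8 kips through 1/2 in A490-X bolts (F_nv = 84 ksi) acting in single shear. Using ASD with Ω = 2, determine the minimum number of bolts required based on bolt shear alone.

6 bolts

A_b = π·0.5²/4 = 0.1963 in².
Per-bolt allowable strength R_n/Ω = 84 × 0.1963 × 1 / 2 = 8.247 kips.
n ≥ 47.8 / 8.247 = 5.796 → use 6 bolts.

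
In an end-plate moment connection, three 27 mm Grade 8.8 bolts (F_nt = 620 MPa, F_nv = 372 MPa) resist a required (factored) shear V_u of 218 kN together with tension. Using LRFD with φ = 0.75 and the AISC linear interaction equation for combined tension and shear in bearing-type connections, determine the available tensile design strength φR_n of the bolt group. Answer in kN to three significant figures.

A_b = π·27²/4 = 572.6 mm²; f_rv = 218 × 1000 / (3 × 572.6) = 126.9 MPa.
F'_nt = 1.3 F_nt − (F_nt / φF_nv) f_rv = 1.3·620 − (620/(0.75·372))·126.9 = 524 MPa, capped at F_nt → F'_nt = 524 MPa.
R_n = F'_nt · A_b · n = 524 × 572.6 × 3 / 1000 = 900 kN.
Design strength φR_n = 0.75 × 900 = 675 kN.

675 kN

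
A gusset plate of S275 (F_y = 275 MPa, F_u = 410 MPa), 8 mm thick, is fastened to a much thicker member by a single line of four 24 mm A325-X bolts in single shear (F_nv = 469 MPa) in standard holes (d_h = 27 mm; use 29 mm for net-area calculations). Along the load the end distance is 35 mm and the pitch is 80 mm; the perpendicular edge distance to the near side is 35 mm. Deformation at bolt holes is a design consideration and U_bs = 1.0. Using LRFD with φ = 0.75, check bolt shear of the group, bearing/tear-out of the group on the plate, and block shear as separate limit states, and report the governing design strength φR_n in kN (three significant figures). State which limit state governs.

307 kN (block shear governs)

Bolt shear: A_b = π·24²/4 = 452.4 mm²; R_n = 469 × 452.4 × 4 × 1 / 1000 = 848.7 kN → 0.75 × 848.7 = 637 kN.
Bearing: edge l_c = 21.5, r_n = 84.62 kN; interior l_c = 53, r_n = 188.9 kN; R_n = 84.62 + 3·188.9 = 651.4 kN → 489 kN.
Block shear: A_gv = 2200, A_nv = 1388, A_nt = 164 mm²; R_n = min(0.6F_uA_nv, 0.6F_yA_gv) + U_bs·F_u·A_nt = 408.7 kN → 307 kN.
Block shear governs: 307 kN.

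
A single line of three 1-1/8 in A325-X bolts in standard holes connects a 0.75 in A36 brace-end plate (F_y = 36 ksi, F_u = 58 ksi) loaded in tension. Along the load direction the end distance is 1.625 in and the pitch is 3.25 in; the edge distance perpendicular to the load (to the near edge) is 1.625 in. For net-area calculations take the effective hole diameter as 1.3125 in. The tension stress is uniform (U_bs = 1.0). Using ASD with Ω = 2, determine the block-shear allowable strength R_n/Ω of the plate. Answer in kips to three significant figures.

84.3 kips

Shear plane L_v = 1.625 + 2·3.25 = 8.125 in; A_gv = 8.125 × 0.75 = 6.094 in².
A_nv = (8.125 − 2.5·1.3125) × 0.75 = 3.633 in².
A_nt = (1.625 − 0.5·1.3125) × 0.75 = 0.7266 in².
0.6 F_u A_nv = 126.4 kips; 0.6 F_y A_gv = 131.6 kips → shear rupture governs the shear term.
R_n = 126.4 + 1.0 × 58 × 0.7266 = 168.6 kips.
Allowable strength R_n/Ω = 168.6 / 2 = 84.3 kips.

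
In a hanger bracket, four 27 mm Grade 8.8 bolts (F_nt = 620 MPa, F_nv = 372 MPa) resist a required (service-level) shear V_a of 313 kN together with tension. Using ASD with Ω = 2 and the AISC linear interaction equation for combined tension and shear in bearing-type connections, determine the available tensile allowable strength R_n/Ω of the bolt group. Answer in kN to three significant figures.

A_b = π·27²/4 = 572.6 mm²; f_rv = 313 × 1000 / (4 × 572.6) = 136.7 MPa.
F'_nt = 1.3 F_nt − (Ω F_nt / F_nv) f_rv = 1.3·620 − (2·620/372)·136.7 = 350.4 MPa, capped at F_nt → F'_nt = 350.4 MPa.
R_n = F'_nt · A_b · n = 350.4 × 572.6 × 4 / 1000 = 802.6 kN.
Allowable strength R_n/Ω = 802.6 / 2 = 401 kN.

401 kN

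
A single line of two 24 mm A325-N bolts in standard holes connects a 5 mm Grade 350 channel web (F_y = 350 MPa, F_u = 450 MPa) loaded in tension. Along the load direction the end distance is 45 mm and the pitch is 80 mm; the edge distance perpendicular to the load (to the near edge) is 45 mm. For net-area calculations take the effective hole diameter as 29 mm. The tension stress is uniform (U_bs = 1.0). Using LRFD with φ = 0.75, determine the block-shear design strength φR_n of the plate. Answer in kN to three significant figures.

Shear plane L_v = 45 + 1·80 = 125 mm; A_gv = 125 × 5 = 625 mm².
A_nv = (125 − 1.5·29) × 5 = 407.5 mm².
A_nt = (45 − 0.5·29) × 5 = 152.5 mm².
0.6 F_u A_nv = 110 kN; 0.6 F_y A_gv = 131.2 kN → shear rupture governs the shear term.
R_n = 110 + 1.0 × 450 × 152.5 / 1000 = 178.7 kN.
Design strength φR_n = 0.75 × 178.7 = 134 kN.

134 kN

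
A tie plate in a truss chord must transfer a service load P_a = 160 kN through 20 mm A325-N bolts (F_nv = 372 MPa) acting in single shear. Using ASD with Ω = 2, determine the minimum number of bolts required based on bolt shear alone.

3 bolts

A_b = π·20²/4 = 314.2 mm².
Per-bolt allowable strength R_n/Ω = 372 × 314.2 × 1 / 1000 / 2 = 58.43 kN.
n ≥ 160 / 58.43 = 2.738 → use 3 bolts.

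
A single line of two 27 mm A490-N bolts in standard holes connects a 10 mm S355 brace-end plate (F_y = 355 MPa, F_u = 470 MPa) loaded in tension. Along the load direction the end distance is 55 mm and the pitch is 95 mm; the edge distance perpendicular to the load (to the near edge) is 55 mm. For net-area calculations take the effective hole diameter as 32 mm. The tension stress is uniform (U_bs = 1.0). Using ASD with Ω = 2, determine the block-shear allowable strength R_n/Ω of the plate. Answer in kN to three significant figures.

Shear plane L_v = 55 + 1·95 = 150 mm; A_gv = 150 × 10 = 1500 mm².
A_nv = (150 − 1.5·32) × 10 = 1020 mm².
A_nt = (55 − 0.5·32) × 10 = 390 mm².
0.6 F_u A_nv = 287.6 kN; 0.6 F_y A_gv = 319.5 kN → shear rupture governs the shear term.
R_n = 287.6 + 1.0 × 470 × 390 / 1000 = 470.9 kN.
Allowable strength R_n/Ω = 470.9 / 2 = 235 kN.

235 kN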